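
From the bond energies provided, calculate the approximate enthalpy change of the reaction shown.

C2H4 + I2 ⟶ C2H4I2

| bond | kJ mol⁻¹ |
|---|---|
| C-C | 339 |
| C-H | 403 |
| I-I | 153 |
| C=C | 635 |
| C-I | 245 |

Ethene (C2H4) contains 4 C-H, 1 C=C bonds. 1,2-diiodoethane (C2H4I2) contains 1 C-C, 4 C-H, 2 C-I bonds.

Bonds broken (reactants):
  C-H: 4 × 403 = 1612
  C=C: 1 × 635 = 635
  I-I: 1 × 153 = 153
  Σ(broken) = 2400 kJ
Bonds formed (products):
  C-C: 1 × 339 = 339
  C-H: 4 × 403 = 1612
  C-I: 2 × 245 = 490
  Σ(formed) = 2441 kJ
ΔH = Σ(broken) − Σ(formed) = 2400 − 2441 = −41 kJ

ΔH ≈ −41 kJ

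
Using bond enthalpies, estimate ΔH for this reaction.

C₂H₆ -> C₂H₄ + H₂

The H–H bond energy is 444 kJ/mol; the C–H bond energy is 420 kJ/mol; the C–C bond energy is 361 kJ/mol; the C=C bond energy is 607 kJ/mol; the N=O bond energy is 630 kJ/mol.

ΔH ≈ +150 kJ

Bonds broken (reactants):
  C–C: 1 × 361 = 361
  C–H: 6 × 420 = 2520
  Σ(broken) = 2881 kJ
Bonds formed (products):
  C–H: 4 × 420 = 1680
  C=C: 1 × 607 = 607
  H–H: 1 × 444 = 444
  Σ(formed) = 2731 kJ
ΔH = Σ(broken) − Σ(formed) = 2881 − 2731 = +150 kJ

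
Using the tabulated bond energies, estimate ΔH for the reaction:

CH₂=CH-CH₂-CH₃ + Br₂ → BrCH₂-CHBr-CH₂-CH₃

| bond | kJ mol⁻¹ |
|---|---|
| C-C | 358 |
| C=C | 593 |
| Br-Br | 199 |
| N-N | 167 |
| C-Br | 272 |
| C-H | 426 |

Bonds broken (reactants):
  Br-Br: 1 × 199 = 199
  C-C: 2 × 358 = 716
  C-H: 8 × 426 = 3408
  C=C: 1 × 593 = 593
  Σ(broken) = 4916 kJ
Bonds formed (products):
  C-Br: 2 × 272 = 544
  C-C: 3 × 358 = 1074
  C-H: 8 × 426 = 3408
  Σ(formed) = 5026 kJ
ΔH = Σ(broken) − Σ(formed) = 4916 − 5026 = −110 kJ

ΔH ≈ −110 kJ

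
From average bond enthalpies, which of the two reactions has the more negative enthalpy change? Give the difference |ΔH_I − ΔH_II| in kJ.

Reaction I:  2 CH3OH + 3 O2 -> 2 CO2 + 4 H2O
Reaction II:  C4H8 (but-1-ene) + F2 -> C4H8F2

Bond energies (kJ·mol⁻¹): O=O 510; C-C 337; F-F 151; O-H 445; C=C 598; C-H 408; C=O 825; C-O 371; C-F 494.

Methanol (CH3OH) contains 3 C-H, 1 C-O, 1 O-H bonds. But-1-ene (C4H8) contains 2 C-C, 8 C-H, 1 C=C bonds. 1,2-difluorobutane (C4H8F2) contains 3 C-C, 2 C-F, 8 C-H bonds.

Reaction I, by 674 kJ

Reaction I:
  Bonds broken (reactants):
    C-H: 6 × 408 = 2448
    C-O: 2 × 371 = 742
    O-H: 2 × 445 = 890
    O=O: 3 × 510 = 1530
    Σ(broken) = 5610 kJ
  Bonds formed (products):
    C=O: 4 × 825 = 3300
    O-H: 8 × 445 = 3560
    Σ(formed) = 6860 kJ
  ΔH_I = 5610 − 6860 = −1250 kJ
Reaction II:
  Bonds broken (reactants):
    C-C: 2 × 337 = 674
    C-H: 8 × 408 = 3264
    C=C: 1 × 598 = 598
    F-F: 1 × 151 = 151
    Σ(broken) = 4687 kJ
  Bonds formed (products):
    C-C: 3 × 337 = 1011
    C-F: 2 × 494 = 988
    C-H: 8 × 408 = 3264
    Σ(formed) = 5263 kJ
  ΔH_II = 4687 − 5263 = −576 kJ
ΔH_I − ΔH_II = −674 kJ, so reaction I has the more negative ΔH; |ΔH_I − ΔH_II| = 674 kJ.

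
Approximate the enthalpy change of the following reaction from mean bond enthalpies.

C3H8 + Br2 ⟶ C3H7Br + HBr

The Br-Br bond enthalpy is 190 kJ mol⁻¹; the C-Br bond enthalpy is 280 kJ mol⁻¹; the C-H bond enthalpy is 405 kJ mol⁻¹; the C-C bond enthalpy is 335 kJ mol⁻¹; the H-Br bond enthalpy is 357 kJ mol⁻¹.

Bonds broken (reactants):
  Br-Br: 1 × 190 = 190
  C-C: 2 × 335 = 670
  C-H: 8 × 405 = 3240
  Σ(broken) = 4100 kJ
Bonds formed (products):
  C-Br: 1 × 280 = 280
  C-C: 2 × 335 = 670
  C-H: 7 × 405 = 2835
  H-Br: 1 × 357 = 357
  Σ(formed) = 4142 kJ
ΔH = Σ(broken) − Σ(formed) = 4100 − 4142 = −42 kJ

ΔH ≈ −42 kJ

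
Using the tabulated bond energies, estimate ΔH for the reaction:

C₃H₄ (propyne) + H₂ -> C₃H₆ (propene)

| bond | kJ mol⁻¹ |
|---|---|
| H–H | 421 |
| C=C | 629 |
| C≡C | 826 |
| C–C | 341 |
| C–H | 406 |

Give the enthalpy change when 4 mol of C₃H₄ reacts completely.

ΔH = −776 kJ

Bonds broken (reactants):
  C≡C: 1 × 826 = 826
  C–C: 1 × 341 = 341
  C–H: 4 × 406 = 1624
  H–H: 1 × 421 = 421
  Σ(broken) = 3212 kJ
Bonds formed (products):
  C–C: 1 × 341 = 341
  C–H: 6 × 406 = 2436
  C=C: 1 × 629 = 629
  Σ(formed) = 3406 kJ
ΔH = Σ(broken) − Σ(formed) = 3212 − 3406 = −194 kJ
For 4× the reaction as written: 4 × (−194) = −776 kJ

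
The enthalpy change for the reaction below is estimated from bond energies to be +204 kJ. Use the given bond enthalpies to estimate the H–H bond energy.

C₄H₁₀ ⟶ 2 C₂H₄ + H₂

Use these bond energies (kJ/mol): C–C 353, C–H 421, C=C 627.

Let D be the H–H bond energy.
Σ(broken) = 3×353 + 10×421 = 5269
Σ(formed) = 8×421 + 2×627 + 1×D = 4622 + D
ΔH = Σ(broken) − Σ(formed) = (5269) − (4622 + D) = +647 − D
Setting this equal to +204 kJ gives D = 443 kJ/mol.

D(H–H) ≈ 443 kJ/mol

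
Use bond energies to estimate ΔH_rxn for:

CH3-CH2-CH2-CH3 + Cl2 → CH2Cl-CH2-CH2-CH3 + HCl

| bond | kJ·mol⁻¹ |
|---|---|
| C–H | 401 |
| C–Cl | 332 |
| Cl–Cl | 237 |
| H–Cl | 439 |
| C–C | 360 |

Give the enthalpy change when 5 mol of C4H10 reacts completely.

Bonds broken (reactants):
  C–C: 3 × 360 = 1080
  C–H: 10 × 401 = 4010
  Cl–Cl: 1 × 237 = 237
  Σ(broken) = 5327 kJ
Bonds formed (products):
  C–C: 3 × 360 = 1080
  C–Cl: 1 × 332 = 332
  C–H: 9 × 401 = 3609
  H–Cl: 1 × 439 = 439
  Σ(formed) = 5460 kJ
ΔH = Σ(broken) − Σ(formed) = 5327 − 5460 = −133 kJ
For 5× the reaction as written: 5 × (−133) = −665 kJ

ΔH = −665 kJ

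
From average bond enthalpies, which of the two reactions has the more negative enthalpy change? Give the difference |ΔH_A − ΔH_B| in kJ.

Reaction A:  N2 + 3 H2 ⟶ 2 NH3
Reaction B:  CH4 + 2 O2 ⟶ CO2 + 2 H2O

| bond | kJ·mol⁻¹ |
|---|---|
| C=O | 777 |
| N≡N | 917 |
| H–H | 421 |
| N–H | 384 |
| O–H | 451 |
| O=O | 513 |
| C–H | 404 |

Reaction A:
  Bonds broken (reactants):
    H–H: 3 × 421 = 1263
    N≡N: 1 × 917 = 917
    Σ(broken) = 2180 kJ
  Bonds formed (products):
    N–H: 6 × 384 = 2304
    Σ(formed) = 2304 kJ
  ΔH_A = 2180 − 2304 = −124 kJ
Reaction B:
  Bonds broken (reactants):
    C–H: 4 × 404 = 1616
    O=O: 2 × 513 = 1026
    Σ(broken) = 2642 kJ
  Bonds formed (products):
    C=O: 2 × 777 = 1554
    O–H: 4 × 451 = 1804
    Σ(formed) = 3358 kJ
  ΔH_B = 2642 − 3358 = −716 kJ
ΔH_A − ΔH_B = +592 kJ, so reaction B has the more negative ΔH; |ΔH_A − ΔH_B| = 592 kJ.

Reaction B, by 592 kJ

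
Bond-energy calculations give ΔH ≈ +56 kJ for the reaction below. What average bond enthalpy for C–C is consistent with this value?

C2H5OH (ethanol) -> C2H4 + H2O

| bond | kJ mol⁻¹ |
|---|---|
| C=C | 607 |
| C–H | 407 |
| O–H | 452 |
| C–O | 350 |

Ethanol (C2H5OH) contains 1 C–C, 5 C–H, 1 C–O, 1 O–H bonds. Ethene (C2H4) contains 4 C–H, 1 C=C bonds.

D(C–C) ≈ 358 kJ/mol

Let D be the C–C bond energy.
Σ(broken) = 1×D + 5×407 + 1×350 + 1×452 = 2837 + D
Σ(formed) = 4×407 + 1×607 + 2×452 = 3139
ΔH = Σ(broken) − Σ(formed) = (2837 + D) − (3139) = −302 + D
Setting this equal to +56 kJ gives D = 358 kJ/mol.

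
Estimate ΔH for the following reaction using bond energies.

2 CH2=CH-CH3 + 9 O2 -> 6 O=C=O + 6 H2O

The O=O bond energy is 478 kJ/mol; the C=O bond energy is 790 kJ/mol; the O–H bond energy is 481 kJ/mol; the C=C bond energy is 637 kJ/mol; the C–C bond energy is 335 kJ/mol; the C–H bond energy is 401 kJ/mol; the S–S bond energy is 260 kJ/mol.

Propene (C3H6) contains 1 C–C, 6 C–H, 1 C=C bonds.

Bonds broken (reactants):
  C–C: 2 × 335 = 670
  C–H: 12 × 401 = 4812
  C=C: 2 × 637 = 1274
  O=O: 9 × 478 = 4302
  Σ(broken) = 11058 kJ
Bonds formed (products):
  C=O: 12 × 790 = 9480
  O–H: 12 × 481 = 5772
  Σ(formed) = 15252 kJ
ΔH = Σ(broken) − Σ(formed) = 11058 − 15252 = −4194 kJ

ΔH ≈ −4194 kJ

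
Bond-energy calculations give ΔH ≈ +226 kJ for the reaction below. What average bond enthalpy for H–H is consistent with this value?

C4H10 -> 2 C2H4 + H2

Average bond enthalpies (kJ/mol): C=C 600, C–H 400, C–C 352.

Let D be the H–H bond energy.
Σ(broken) = 3×352 + 10×400 = 5056
Σ(formed) = 8×400 + 2×600 + 1×D = 4400 + D
ΔH = Σ(broken) − Σ(formed) = (5056) − (4400 + D) = +656 − D
Setting this equal to +226 kJ gives D = 430 kJ/mol.

D(H–H) ≈ 430 kJ/mol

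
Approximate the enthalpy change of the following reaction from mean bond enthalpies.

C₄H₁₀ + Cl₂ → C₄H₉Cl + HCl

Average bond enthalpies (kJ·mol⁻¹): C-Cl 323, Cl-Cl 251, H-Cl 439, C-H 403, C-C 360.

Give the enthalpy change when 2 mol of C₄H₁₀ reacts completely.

ΔH = −216 kJ

Bonds broken (reactants):
  C-C: 3 × 360 = 1080
  C-H: 10 × 403 = 4030
  Cl-Cl: 1 × 251 = 251
  Σ(broken) = 5361 kJ
Bonds formed (products):
  C-C: 3 × 360 = 1080
  C-Cl: 1 × 323 = 323
  C-H: 9 × 403 = 3627
  H-Cl: 1 × 439 = 439
  Σ(formed) = 5469 kJ
ΔH = Σ(broken) − Σ(formed) = 5361 − 5469 = −108 kJ
For 2× the reaction as written: 2 × (−108) = −216 kJ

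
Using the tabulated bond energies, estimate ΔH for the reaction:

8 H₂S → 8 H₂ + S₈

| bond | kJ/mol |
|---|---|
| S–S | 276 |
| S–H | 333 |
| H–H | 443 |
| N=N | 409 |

ΔH ≈ −424 kJ

Bonds broken (reactants):
  S–H: 16 × 333 = 5328
  Σ(broken) = 5328 kJ
Bonds formed (products):
  H–H: 8 × 443 = 3544
  S–S: 8 × 276 = 2208
  Σ(formed) = 5752 kJ
ΔH = Σ(broken) − Σ(formed) = 5328 − 5752 = −424 kJ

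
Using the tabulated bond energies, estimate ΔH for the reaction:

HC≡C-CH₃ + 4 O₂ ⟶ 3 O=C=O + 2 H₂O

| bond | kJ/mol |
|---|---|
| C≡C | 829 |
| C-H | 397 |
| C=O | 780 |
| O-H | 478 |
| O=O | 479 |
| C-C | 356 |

ΔH ≈ −1903 kJ

Bonds broken (reactants):
  C≡C: 1 × 829 = 829
  C-C: 1 × 356 = 356
  C-H: 4 × 397 = 1588
  O=O: 4 × 479 = 1916
  Σ(broken) = 4689 kJ
Bonds formed (products):
  C=O: 6 × 780 = 4680
  O-H: 4 × 478 = 1912
  Σ(formed) = 6592 kJ
ΔH = Σ(broken) − Σ(formed) = 4689 − 6592 = −1903 kJ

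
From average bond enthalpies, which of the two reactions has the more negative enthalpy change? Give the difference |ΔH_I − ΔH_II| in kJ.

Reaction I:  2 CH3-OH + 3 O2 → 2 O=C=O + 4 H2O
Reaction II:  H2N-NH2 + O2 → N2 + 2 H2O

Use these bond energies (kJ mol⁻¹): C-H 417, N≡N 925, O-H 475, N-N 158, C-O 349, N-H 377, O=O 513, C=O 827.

Reaction I:
  Bonds broken (reactants):
    C-H: 6 × 417 = 2502
    C-O: 2 × 349 = 698
    O-H: 2 × 475 = 950
    O=O: 3 × 513 = 1539
    Σ(broken) = 5689 kJ
  Bonds formed (products):
    C=O: 4 × 827 = 3308
    O-H: 8 × 475 = 3800
    Σ(formed) = 7108 kJ
  ΔH_I = 5689 − 7108 = −1419 kJ
Reaction II:
  Bonds broken (reactants):
    N-H: 4 × 377 = 1508
    N-N: 1 × 158 = 158
    O=O: 1 × 513 = 513
    Σ(broken) = 2179 kJ
  Bonds formed (products):
    N≡N: 1 × 925 = 925
    O-H: 4 × 475 = 1900
    Σ(formed) = 2825 kJ
  ΔH_II = 2179 − 2825 = −646 kJ
ΔH_I − ΔH_II = −773 kJ, so reaction I has the more negative ΔH; |ΔH_I − ΔH_II| = 773 kJ.

Reaction I, by 773 kJ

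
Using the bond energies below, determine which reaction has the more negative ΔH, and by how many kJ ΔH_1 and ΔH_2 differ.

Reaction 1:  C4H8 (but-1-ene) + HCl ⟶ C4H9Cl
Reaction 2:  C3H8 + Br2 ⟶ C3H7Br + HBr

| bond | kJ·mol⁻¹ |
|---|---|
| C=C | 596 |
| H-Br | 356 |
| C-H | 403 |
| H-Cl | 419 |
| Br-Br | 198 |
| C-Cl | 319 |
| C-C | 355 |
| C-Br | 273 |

Reaction 1:
  Bonds broken (reactants):
    C-C: 2 × 355 = 710
    C-H: 8 × 403 = 3224
    C=C: 1 × 596 = 596
    H-Cl: 1 × 419 = 419
    Σ(broken) = 4949 kJ
  Bonds formed (products):
    C-C: 3 × 355 = 1065
    C-Cl: 1 × 319 = 319
    C-H: 9 × 403 = 3627
    Σ(formed) = 5011 kJ
  ΔH_1 = 4949 − 5011 = −62 kJ
Reaction 2:
  Bonds broken (reactants):
    Br-Br: 1 × 198 = 198
    C-C: 2 × 355 = 710
    C-H: 8 × 403 = 3224
    Σ(broken) = 4132 kJ
  Bonds formed (products):
    C-Br: 1 × 273 = 273
    C-C: 2 × 355 = 710
    C-H: 7 × 403 = 2821
    H-Br: 1 × 356 = 356
    Σ(formed) = 4160 kJ
  ΔH_2 = 4132 − 4160 = −28 kJ
ΔH_1 − ΔH_2 = −34 kJ, so reaction 1 has the more negative ΔH; |ΔH_1 − ΔH_2| = 34 kJ.

Reaction 1, by 34 kJ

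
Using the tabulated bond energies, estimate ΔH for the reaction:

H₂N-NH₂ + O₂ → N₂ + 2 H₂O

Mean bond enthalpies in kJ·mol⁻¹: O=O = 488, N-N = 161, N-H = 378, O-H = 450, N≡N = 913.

Bonds broken (reactants):
  N-H: 4 × 378 = 1512
  N-N: 1 × 161 = 161
  O=O: 1 × 488 = 488
  Σ(broken) = 2161 kJ
Bonds formed (products):
  N≡N: 1 × 913 = 913
  O-H: 4 × 450 = 1800
  Σ(formed) = 2713 kJ
ΔH = Σ(broken) − Σ(formed) = 2161 − 2713 = −552 kJ

ΔH ≈ −552 kJ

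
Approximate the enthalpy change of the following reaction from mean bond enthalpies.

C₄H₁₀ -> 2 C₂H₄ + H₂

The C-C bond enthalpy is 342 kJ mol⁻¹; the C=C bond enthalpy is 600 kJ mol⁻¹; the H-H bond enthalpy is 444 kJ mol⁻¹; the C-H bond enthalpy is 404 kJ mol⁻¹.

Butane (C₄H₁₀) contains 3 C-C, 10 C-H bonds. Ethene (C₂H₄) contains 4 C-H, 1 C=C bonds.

ΔH ≈ +190 kJ

Bonds broken (reactants):
  C-C: 3 × 342 = 1026
  C-H: 10 × 404 = 4040
  Σ(broken) = 5066 kJ
Bonds formed (products):
  C-H: 8 × 404 = 3232
  C=C: 2 × 600 = 1200
  H-H: 1 × 444 = 444
  Σ(formed) = 4876 kJ
ΔH = Σ(broken) − Σ(formed) = 5066 − 4876 = +190 kJ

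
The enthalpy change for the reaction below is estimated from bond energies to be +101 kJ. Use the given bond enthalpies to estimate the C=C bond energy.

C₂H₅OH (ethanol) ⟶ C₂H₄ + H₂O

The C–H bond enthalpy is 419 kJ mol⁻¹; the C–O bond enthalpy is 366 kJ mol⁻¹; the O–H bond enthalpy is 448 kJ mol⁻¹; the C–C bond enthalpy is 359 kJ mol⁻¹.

Let D be the C=C bond energy.
Σ(broken) = 1×359 + 5×419 + 1×366 + 1×448 = 3268
Σ(formed) = 4×419 + 1×D + 2×448 = 2572 + D
ΔH = Σ(broken) − Σ(formed) = (3268) − (2572 + D) = +696 − D
Setting this equal to +101 kJ gives D = 595 kJ/mol.

D(C=C) ≈ 595 kJ/mol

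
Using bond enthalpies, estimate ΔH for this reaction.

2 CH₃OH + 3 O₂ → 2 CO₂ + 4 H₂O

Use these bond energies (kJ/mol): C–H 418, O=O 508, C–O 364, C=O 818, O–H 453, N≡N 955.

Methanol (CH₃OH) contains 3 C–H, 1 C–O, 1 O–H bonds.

Bonds broken (reactants):
  C–H: 6 × 418 = 2508
  C–O: 2 × 364 = 728
  O–H: 2 × 453 = 906
  O=O: 3 × 508 = 1524
  Σ(broken) = 5666 kJ
Bonds formed (products):
  C=O: 4 × 818 = 3272
  O–H: 8 × 453 = 3624
  Σ(formed) = 6896 kJ
ΔH = Σ(broken) − Σ(formed) = 5666 − 6896 = −1230 kJ

ΔH ≈ −1230 kJ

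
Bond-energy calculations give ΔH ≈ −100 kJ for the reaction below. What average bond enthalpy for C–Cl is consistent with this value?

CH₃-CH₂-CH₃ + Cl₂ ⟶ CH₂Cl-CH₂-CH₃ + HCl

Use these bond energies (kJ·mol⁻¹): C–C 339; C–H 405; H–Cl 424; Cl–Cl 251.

Let D be the C–Cl bond energy.
Σ(broken) = 2×339 + 8×405 + 1×251 = 4169
Σ(formed) = 2×339 + 1×D + 7×405 + 1×424 = 3937 + D
ΔH = Σ(broken) − Σ(formed) = (4169) − (3937 + D) = +232 − D
Setting this equal to −100 kJ gives D = 332 kJ/mol.

D(C–Cl) ≈ 332 kJ/mol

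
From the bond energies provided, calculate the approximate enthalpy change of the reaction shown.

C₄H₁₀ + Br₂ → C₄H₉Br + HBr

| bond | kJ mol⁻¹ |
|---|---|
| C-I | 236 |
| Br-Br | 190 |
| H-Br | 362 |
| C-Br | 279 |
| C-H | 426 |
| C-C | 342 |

Bonds broken (reactants):
  Br-Br: 1 × 190 = 190
  C-C: 3 × 342 = 1026
  C-H: 10 × 426 = 4260
  Σ(broken) = 5476 kJ
Bonds formed (products):
  C-Br: 1 × 279 = 279
  C-C: 3 × 342 = 1026
  C-H: 9 × 426 = 3834
  H-Br: 1 × 362 = 362
  Σ(formed) = 5501 kJ
ΔH = Σ(broken) − Σ(formed) = 5476 − 5501 = −25 kJ

ΔH ≈ −25 kJ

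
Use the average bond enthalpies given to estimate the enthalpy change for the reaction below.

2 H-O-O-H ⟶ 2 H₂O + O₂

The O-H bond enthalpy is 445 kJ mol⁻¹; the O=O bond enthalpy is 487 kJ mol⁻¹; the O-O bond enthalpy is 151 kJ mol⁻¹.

ΔH ≈ −185 kJ

Bonds broken (reactants):
  O-H: 4 × 445 = 1780
  O-O: 2 × 151 = 302
  Σ(broken) = 2082 kJ
Bonds formed (products):
  O-H: 4 × 445 = 1780
  O=O: 1 × 487 = 487
  Σ(formed) = 2267 kJ
ΔH = Σ(broken) − Σ(formed) = 2082 − 2267 = −185 kJ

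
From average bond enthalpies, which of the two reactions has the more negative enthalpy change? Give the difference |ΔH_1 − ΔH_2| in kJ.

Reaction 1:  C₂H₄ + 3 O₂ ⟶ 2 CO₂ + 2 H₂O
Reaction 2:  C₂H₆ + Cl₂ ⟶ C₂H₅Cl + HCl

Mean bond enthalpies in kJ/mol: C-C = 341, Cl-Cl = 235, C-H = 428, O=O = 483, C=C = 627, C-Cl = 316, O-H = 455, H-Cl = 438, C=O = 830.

Reaction 1:
  Bonds broken (reactants):
    C-H: 4 × 428 = 1712
    C=C: 1 × 627 = 627
    O=O: 3 × 483 = 1449
    Σ(broken) = 3788 kJ
  Bonds formed (products):
    C=O: 4 × 830 = 3320
    O-H: 4 × 455 = 1820
    Σ(formed) = 5140 kJ
  ΔH_1 = 3788 − 5140 = −1352 kJ
Reaction 2:
  Bonds broken (reactants):
    C-C: 1 × 341 = 341
    C-H: 6 × 428 = 2568
    Cl-Cl: 1 × 235 = 235
    Σ(broken) = 3144 kJ
  Bonds formed (products):
    C-C: 1 × 341 = 341
    C-Cl: 1 × 316 = 316
    C-H: 5 × 428 = 2140
    H-Cl: 1 × 438 = 438
    Σ(formed) = 3235 kJ
  ΔH_2 = 3144 − 3235 = −91 kJ
ΔH_1 − ΔH_2 = −1261 kJ, so reaction 1 has the more negative ΔH; |ΔH_1 − ΔH_2| = 1261 kJ.

Reaction 1, by 1261 kJ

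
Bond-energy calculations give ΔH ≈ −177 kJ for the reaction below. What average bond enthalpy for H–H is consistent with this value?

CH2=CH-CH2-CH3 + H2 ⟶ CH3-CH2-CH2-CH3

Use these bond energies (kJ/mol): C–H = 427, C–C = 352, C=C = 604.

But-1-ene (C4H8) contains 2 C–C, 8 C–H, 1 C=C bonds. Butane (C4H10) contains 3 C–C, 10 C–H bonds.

Let D be the H–H bond energy.
Σ(broken) = 2×352 + 8×427 + 1×604 + 1×D = 4724 + D
Σ(formed) = 3×352 + 10×427 = 5326
ΔH = Σ(broken) − Σ(formed) = (4724 + D) − (5326) = −602 + D
Setting this equal to −177 kJ gives D = 425 kJ/mol.

D(H–H) ≈ 425 kJ/mol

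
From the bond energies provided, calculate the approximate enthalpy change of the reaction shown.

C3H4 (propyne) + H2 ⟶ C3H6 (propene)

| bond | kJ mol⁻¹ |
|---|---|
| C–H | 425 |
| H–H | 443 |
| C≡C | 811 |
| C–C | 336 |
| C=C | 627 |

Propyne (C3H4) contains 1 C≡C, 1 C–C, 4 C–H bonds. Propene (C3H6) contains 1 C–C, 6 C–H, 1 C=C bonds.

ΔH ≈ −223 kJ

Bonds broken (reactants):
  C≡C: 1 × 811 = 811
  C–C: 1 × 336 = 336
  C–H: 4 × 425 = 1700
  H–H: 1 × 443 = 443
  Σ(broken) = 3290 kJ
Bonds formed (products):
  C–C: 1 × 336 = 336
  C–H: 6 × 425 = 2550
  C=C: 1 × 627 = 627
  Σ(formed) = 3513 kJ
ΔH = Σ(broken) − Σ(formed) = 3290 − 3513 = −223 kJ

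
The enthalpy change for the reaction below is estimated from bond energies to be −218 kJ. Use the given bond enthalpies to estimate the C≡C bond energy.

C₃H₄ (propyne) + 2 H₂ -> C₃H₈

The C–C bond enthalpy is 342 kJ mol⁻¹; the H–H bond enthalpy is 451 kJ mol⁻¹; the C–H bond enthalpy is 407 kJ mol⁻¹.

D(C≡C) ≈ 850 kJ/mol

Let D be the C≡C bond energy.
Σ(broken) = 1×D + 1×342 + 4×407 + 2×451 = 2872 + D
Σ(formed) = 2×342 + 8×407 = 3940
ΔH = Σ(broken) − Σ(formed) = (2872 + D) − (3940) = −1068 + D
Setting this equal to −218 kJ gives D = 850 kJ/mol.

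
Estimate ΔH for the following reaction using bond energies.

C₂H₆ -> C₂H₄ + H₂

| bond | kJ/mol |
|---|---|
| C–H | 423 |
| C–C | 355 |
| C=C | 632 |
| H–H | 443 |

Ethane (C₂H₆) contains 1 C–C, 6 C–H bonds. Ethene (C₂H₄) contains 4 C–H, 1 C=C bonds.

ΔH ≈ +126 kJ

Bonds broken (reactants):
  C–C: 1 × 355 = 355
  C–H: 6 × 423 = 2538
  Σ(broken) = 2893 kJ
Bonds formed (products):
  C–H: 4 × 423 = 1692
  C=C: 1 × 632 = 632
  H–H: 1 × 443 = 443
  Σ(formed) = 2767 kJ
ΔH = Σ(broken) − Σ(formed) = 2893 − 2767 = +126 kJ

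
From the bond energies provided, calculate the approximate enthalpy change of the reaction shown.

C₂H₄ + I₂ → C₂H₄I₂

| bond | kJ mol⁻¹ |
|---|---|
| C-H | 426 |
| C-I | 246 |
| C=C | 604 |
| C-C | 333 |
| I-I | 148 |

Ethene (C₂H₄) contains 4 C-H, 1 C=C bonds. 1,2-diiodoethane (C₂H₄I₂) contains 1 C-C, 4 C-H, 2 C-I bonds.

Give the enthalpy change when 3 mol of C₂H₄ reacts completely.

Bonds broken (reactants):
  C-H: 4 × 426 = 1704
  C=C: 1 × 604 = 604
  I-I: 1 × 148 = 148
  Σ(broken) = 2456 kJ
Bonds formed (products):
  C-C: 1 × 333 = 333
  C-H: 4 × 426 = 1704
  C-I: 2 × 246 = 492
  Σ(formed) = 2529 kJ
ΔH = Σ(broken) − Σ(formed) = 2456 − 2529 = −73 kJ
For 3× the reaction as written: 3 × (−73) = −219 kJ

ΔH = −219 kJ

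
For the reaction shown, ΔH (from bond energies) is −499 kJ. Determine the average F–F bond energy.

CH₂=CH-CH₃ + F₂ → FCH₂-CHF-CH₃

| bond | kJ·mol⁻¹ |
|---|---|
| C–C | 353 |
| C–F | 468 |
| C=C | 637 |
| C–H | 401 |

D(F–F) ≈ 153 kJ/mol

Let D be the F–F bond energy.
Σ(broken) = 1×353 + 6×401 + 1×637 + 1×D = 3396 + D
Σ(formed) = 2×353 + 2×468 + 6×401 = 4048
ΔH = Σ(broken) − Σ(formed) = (3396 + D) − (4048) = −652 + D
Setting this equal to −499 kJ gives D = 153 kJ/mol.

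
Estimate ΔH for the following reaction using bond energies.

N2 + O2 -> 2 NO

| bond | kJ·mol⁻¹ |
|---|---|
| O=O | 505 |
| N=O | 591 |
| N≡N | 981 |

Bonds broken (reactants):
  N≡N: 1 × 981 = 981
  O=O: 1 × 505 = 505
  Σ(broken) = 1486 kJ
Bonds formed (products):
  N=O: 2 × 591 = 1182
  Σ(formed) = 1182 kJ
ΔH = Σ(broken) − Σ(formed) = 1486 − 1182 = +304 kJ

ΔH ≈ +304 kJ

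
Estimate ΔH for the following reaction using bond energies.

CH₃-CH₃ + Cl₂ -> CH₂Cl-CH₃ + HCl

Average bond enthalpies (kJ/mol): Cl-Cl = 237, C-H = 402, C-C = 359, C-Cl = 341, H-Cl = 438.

ΔH ≈ −140 kJ

Bonds broken (reactants):
  C-C: 1 × 359 = 359
  C-H: 6 × 402 = 2412
  Cl-Cl: 1 × 237 = 237
  Σ(broken) = 3008 kJ
Bonds formed (products):
  C-C: 1 × 359 = 359
  C-Cl: 1 × 341 = 341
  C-H: 5 × 402 = 2010
  H-Cl: 1 × 438 = 438
  Σ(formed) = 3148 kJ
ΔH = Σ(broken) − Σ(formed) = 3008 − 3148 = −140 kJ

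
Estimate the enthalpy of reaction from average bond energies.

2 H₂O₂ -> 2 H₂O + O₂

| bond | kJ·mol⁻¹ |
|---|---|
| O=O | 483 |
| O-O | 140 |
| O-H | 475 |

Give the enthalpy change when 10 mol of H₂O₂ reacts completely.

Bonds broken (reactants):
  O-H: 4 × 475 = 1900
  O-O: 2 × 140 = 280
  Σ(broken) = 2180 kJ
Bonds formed (products):
  O-H: 4 × 475 = 1900
  O=O: 1 × 483 = 483
  Σ(formed) = 2383 kJ
ΔH = Σ(broken) − Σ(formed) = 2180 − 2383 = −203 kJ
For 5× the reaction as written: 5 × (−203) = −1015 kJ

ΔH = −1015 kJ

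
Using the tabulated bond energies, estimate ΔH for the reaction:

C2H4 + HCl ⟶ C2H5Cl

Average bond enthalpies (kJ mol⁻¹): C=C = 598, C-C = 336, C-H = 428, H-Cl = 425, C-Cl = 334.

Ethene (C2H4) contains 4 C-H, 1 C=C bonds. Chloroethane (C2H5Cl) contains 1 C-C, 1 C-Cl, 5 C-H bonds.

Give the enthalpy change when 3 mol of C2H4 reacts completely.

ΔH = −225 kJ

Bonds broken (reactants):
  C-H: 4 × 428 = 1712
  C=C: 1 × 598 = 598
  H-Cl: 1 × 425 = 425
  Σ(broken) = 2735 kJ
Bonds formed (products):
  C-C: 1 × 336 = 336
  C-Cl: 1 × 334 = 334
  C-H: 5 × 428 = 2140
  Σ(formed) = 2810 kJ
ΔH = Σ(broken) − Σ(formed) = 2735 − 2810 = −75 kJ
For 3× the reaction as written: 3 × (−75) = −225 kJ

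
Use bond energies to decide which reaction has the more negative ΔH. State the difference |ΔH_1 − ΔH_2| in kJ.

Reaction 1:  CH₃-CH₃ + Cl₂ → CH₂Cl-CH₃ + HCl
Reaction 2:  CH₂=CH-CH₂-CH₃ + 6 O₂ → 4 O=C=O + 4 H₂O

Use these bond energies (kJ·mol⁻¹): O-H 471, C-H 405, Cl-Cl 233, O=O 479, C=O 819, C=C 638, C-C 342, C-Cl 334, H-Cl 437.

Reaction 1:
  Bonds broken (reactants):
    C-C: 1 × 342 = 342
    C-H: 6 × 405 = 2430
    Cl-Cl: 1 × 233 = 233
    Σ(broken) = 3005 kJ
  Bonds formed (products):
    C-C: 1 × 342 = 342
    C-Cl: 1 × 334 = 334
    C-H: 5 × 405 = 2025
    H-Cl: 1 × 437 = 437
    Σ(formed) = 3138 kJ
  ΔH_1 = 3005 − 3138 = −133 kJ
Reaction 2:
  Bonds broken (reactants):
    C-C: 2 × 342 = 684
    C-H: 8 × 405 = 3240
    C=C: 1 × 638 = 638
    O=O: 6 × 479 = 2874
    Σ(broken) = 7436 kJ
  Bonds formed (products):
    C=O: 8 × 819 = 6552
    O-H: 8 × 471 = 3768
    Σ(formed) = 10320 kJ
  ΔH_2 = 7436 − 10320 = −2884 kJ
ΔH_1 − ΔH_2 = +2751 kJ, so reaction 2 has the more negative ΔH; |ΔH_1 − ΔH_2| = 2751 kJ.

Reaction 2, by 2751 kJ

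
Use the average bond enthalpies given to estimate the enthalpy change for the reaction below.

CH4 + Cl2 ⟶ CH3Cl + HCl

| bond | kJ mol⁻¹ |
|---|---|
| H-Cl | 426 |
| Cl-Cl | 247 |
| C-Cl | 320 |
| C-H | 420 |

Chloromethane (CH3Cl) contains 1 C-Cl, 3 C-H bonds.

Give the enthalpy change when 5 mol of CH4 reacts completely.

Bonds broken (reactants):
  C-H: 4 × 420 = 1680
  Cl-Cl: 1 × 247 = 247
  Σ(broken) = 1927 kJ
Bonds formed (products):
  C-Cl: 1 × 320 = 320
  C-H: 3 × 420 = 1260
  H-Cl: 1 × 426 = 426
  Σ(formed) = 2006 kJ
ΔH = Σ(broken) − Σ(formed) = 1927 − 2006 = −79 kJ
For 5× the reaction as written: 5 × (−79) = −395 kJ

ΔH = −395 kJ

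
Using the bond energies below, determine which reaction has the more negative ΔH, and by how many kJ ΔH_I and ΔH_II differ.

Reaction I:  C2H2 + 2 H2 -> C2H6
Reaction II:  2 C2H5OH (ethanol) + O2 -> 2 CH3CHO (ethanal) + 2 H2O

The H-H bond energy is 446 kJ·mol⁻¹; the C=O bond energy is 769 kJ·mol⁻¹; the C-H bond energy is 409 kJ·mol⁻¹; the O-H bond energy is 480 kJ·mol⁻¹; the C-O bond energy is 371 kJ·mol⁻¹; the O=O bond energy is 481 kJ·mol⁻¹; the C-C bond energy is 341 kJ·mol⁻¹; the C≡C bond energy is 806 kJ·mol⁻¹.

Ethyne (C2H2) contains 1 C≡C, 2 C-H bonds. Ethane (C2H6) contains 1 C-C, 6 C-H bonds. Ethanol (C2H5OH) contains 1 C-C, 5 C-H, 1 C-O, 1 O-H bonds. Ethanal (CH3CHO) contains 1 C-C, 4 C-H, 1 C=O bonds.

Reaction II, by 178 kJ

Reaction I:
  Bonds broken (reactants):
    C≡C: 1 × 806 = 806
    C-H: 2 × 409 = 818
    H-H: 2 × 446 = 892
    Σ(broken) = 2516 kJ
  Bonds formed (products):
    C-C: 1 × 341 = 341
    C-H: 6 × 409 = 2454
    Σ(formed) = 2795 kJ
  ΔH_I = 2516 − 2795 = −279 kJ
Reaction II:
  Bonds broken (reactants):
    C-C: 2 × 341 = 682
    C-H: 10 × 409 = 4090
    C-O: 2 × 371 = 742
    O-H: 2 × 480 = 960
    O=O: 1 × 481 = 481
    Σ(broken) = 6955 kJ
  Bonds formed (products):
    C-C: 2 × 341 = 682
    C-H: 8 × 409 = 3272
    C=O: 2 × 769 = 1538
    O-H: 4 × 480 = 1920
    Σ(formed) = 7412 kJ
  ΔH_II = 6955 − 7412 = −457 kJ
ΔH_I − ΔH_II = +178 kJ, so reaction II has the more negative ΔH; |ΔH_I − ΔH_II| = 178 kJ.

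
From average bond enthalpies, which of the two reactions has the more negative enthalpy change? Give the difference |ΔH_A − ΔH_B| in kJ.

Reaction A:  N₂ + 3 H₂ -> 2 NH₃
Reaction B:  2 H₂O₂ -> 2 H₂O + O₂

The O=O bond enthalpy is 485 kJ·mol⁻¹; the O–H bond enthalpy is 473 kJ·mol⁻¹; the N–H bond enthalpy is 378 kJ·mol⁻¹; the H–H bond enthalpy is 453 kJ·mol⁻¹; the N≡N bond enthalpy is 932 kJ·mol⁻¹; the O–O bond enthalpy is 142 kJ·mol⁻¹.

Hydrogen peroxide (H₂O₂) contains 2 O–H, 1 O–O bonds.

Reaction B, by 224 kJ

Reaction A:
  Bonds broken (reactants):
    H–H: 3 × 453 = 1359
    N≡N: 1 × 932 = 932
    Σ(broken) = 2291 kJ
  Bonds formed (products):
    N–H: 6 × 378 = 2268
    Σ(formed) = 2268 kJ
  ΔH_A = 2291 − 2268 = +23 kJ
Reaction B:
  Bonds broken (reactants):
    O–H: 4 × 473 = 1892
    O–O: 2 × 142 = 284
    Σ(broken) = 2176 kJ
  Bonds formed (products):
    O–H: 4 × 473 = 1892
    O=O: 1 × 485 = 485
    Σ(formed) = 2377 kJ
  ΔH_B = 2176 − 2377 = −201 kJ
ΔH_A − ΔH_B = +224 kJ, so reaction B has the more negative ΔH; |ΔH_A − ΔH_B| = 224 kJ.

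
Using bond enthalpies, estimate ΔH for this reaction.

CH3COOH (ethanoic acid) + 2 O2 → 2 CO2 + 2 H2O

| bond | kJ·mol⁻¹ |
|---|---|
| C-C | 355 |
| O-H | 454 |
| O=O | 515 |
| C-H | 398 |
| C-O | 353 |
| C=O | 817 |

ΔH ≈ −881 kJ

Bonds broken (reactants):
  C-C: 1 × 355 = 355
  C-H: 3 × 398 = 1194
  C-O: 1 × 353 = 353
  C=O: 1 × 817 = 817
  O-H: 1 × 454 = 454
  O=O: 2 × 515 = 1030
  Σ(broken) = 4203 kJ
Bonds formed (products):
  C=O: 4 × 817 = 3268
  O-H: 4 × 454 = 1816
  Σ(formed) = 5084 kJ
ΔH = Σ(broken) − Σ(formed) = 4203 − 5084 = −881 kJ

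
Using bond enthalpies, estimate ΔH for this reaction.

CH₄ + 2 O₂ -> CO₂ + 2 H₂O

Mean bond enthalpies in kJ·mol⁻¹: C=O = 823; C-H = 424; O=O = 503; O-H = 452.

Bonds broken (reactants):
  C-H: 4 × 424 = 1696
  O=O: 2 × 503 = 1006
  Σ(broken) = 2702 kJ
Bonds formed (products):
  C=O: 2 × 823 = 1646
  O-H: 4 × 452 = 1808
  Σ(formed) = 3454 kJ
ΔH = Σ(broken) − Σ(formed) = 2702 − 3454 = −752 kJ

ΔH ≈ −752 kJ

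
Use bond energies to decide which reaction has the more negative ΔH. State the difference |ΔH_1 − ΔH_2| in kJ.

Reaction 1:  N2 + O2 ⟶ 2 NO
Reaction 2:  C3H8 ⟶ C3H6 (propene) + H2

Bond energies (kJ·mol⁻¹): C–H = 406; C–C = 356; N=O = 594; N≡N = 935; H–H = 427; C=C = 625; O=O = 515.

Reaction 2, by 146 kJ

Reaction 1:
  Bonds broken (reactants):
    N≡N: 1 × 935 = 935
    O=O: 1 × 515 = 515
    Σ(broken) = 1450 kJ
  Bonds formed (products):
    N=O: 2 × 594 = 1188
    Σ(formed) = 1188 kJ
  ΔH_1 = 1450 − 1188 = +262 kJ
Reaction 2:
  Bonds broken (reactants):
    C–C: 2 × 356 = 712
    C–H: 8 × 406 = 3248
    Σ(broken) = 3960 kJ
  Bonds formed (products):
    C–C: 1 × 356 = 356
    C–H: 6 × 406 = 2436
    C=C: 1 × 625 = 625
    H–H: 1 × 427 = 427
    Σ(formed) = 3844 kJ
  ΔH_2 = 3960 − 3844 = +116 kJ
ΔH_1 − ΔH_2 = +146 kJ, so reaction 2 has the more negative ΔH; |ΔH_1 − ΔH_2| = 146 kJ.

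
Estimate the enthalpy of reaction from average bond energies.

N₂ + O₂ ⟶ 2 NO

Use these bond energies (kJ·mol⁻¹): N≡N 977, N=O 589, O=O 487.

ΔH ≈ +286 kJ

Bonds broken (reactants):
  N≡N: 1 × 977 = 977
  O=O: 1 × 487 = 487
  Σ(broken) = 1464 kJ
Bonds formed (products):
  N=O: 2 × 589 = 1178
  Σ(formed) = 1178 kJ
ΔH = Σ(broken) − Σ(formed) = 1464 − 1178 = +286 kJ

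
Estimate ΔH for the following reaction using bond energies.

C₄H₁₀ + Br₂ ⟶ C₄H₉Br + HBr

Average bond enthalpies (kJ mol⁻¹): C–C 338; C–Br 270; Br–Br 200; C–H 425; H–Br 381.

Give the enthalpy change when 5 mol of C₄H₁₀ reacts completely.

ΔH = −130 kJ

Bonds broken (reactants):
  Br–Br: 1 × 200 = 200
  C–C: 3 × 338 = 1014
  C–H: 10 × 425 = 4250
  Σ(broken) = 5464 kJ
Bonds formed (products):
  C–Br: 1 × 270 = 270
  C–C: 3 × 338 = 1014
  C–H: 9 × 425 = 3825
  H–Br: 1 × 381 = 381
  Σ(formed) = 5490 kJ
ΔH = Σ(broken) − Σ(formed) = 5464 − 5490 = −26 kJ
For 5× the reaction as written: 5 × (−26) = −130 kJ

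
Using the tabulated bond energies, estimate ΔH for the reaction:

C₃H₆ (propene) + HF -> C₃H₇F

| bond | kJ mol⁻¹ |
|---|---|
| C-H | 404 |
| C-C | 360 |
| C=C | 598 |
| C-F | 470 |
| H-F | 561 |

Bonds broken (reactants):
  C-C: 1 × 360 = 360
  C-H: 6 × 404 = 2424
  C=C: 1 × 598 = 598
  H-F: 1 × 561 = 561
  Σ(broken) = 3943 kJ
Bonds formed (products):
  C-C: 2 × 360 = 720
  C-F: 1 × 470 = 470
  C-H: 7 × 404 = 2828
  Σ(formed) = 4018 kJ
ΔH = Σ(broken) − Σ(formed) = 3943 − 4018 = −75 kJ

ΔH ≈ −75 kJ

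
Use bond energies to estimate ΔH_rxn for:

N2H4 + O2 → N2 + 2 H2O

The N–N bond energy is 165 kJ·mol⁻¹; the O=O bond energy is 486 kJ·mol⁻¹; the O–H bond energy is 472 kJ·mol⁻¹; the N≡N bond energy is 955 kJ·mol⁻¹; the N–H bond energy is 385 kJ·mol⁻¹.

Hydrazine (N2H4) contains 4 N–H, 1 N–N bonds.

Bonds broken (reactants):
  N–H: 4 × 385 = 1540
  N–N: 1 × 165 = 165
  O=O: 1 × 486 = 486
  Σ(broken) = 2191 kJ
Bonds formed (products):
  N≡N: 1 × 955 = 955
  O–H: 4 × 472 = 1888
  Σ(formed) = 2843 kJ
ΔH = Σ(broken) − Σ(formed) = 2191 − 2843 = −652 kJ

ΔH ≈ −652 kJ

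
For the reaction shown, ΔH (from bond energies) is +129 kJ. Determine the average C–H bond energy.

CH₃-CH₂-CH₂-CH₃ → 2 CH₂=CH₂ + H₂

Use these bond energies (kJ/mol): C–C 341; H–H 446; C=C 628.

Let D be the C–H bond energy.
Σ(broken) = 3×341 + 10×D = 1023 + 10D
Σ(formed) = 8×D + 2×628 + 1×446 = 1702 + 8D
ΔH = Σ(broken) − Σ(formed) = (1023 + 10D) − (1702 + 8D) = −679 + 2D
Setting this equal to +129 kJ gives 2D = 808, so D = 404 kJ/mol.

D(C–H) ≈ 404 kJ/mol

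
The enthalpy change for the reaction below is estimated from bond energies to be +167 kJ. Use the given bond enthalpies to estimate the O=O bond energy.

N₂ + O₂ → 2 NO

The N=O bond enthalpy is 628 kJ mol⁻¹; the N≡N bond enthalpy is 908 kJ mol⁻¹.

Let D be the O=O bond energy.
Σ(broken) = 1×908 + 1×D = 908 + D
Σ(formed) = 2×628 = 1256
ΔH = Σ(broken) − Σ(formed) = (908 + D) − (1256) = −348 + D
Setting this equal to +167 kJ gives D = 515 kJ/mol.

D(O=O) ≈ 515 kJ/mol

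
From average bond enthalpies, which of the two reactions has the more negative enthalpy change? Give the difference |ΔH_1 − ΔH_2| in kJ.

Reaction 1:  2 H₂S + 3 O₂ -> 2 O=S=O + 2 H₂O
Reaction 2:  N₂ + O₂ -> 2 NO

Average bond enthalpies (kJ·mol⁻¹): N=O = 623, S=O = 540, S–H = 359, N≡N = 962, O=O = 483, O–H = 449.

Reaction 1:
  Bonds broken (reactants):
    O=O: 3 × 483 = 1449
    S–H: 4 × 359 = 1436
    Σ(broken) = 2885 kJ
  Bonds formed (products):
    O–H: 4 × 449 = 1796
    S=O: 4 × 540 = 2160
    Σ(formed) = 3956 kJ
  ΔH_1 = 2885 − 3956 = −1071 kJ
Reaction 2:
  Bonds broken (reactants):
    N≡N: 1 × 962 = 962
    O=O: 1 × 483 = 483
    Σ(broken) = 1445 kJ
  Bonds formed (products):
    N=O: 2 × 623 = 1246
    Σ(formed) = 1246 kJ
  ΔH_2 = 1445 − 1246 = +199 kJ
ΔH_1 − ΔH_2 = −1270 kJ, so reaction 1 has the more negative ΔH; |ΔH_1 − ΔH_2| = 1270 kJ.

Reaction 1, by 1270 kJ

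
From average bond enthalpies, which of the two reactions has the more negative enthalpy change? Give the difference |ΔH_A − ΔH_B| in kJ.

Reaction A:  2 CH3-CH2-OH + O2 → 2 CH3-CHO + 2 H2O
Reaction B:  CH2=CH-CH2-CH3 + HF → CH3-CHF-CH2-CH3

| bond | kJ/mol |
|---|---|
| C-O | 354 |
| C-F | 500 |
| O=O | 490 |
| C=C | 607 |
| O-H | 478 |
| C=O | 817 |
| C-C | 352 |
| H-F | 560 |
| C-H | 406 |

Reaction A:
  Bonds broken (reactants):
    C-C: 2 × 352 = 704
    C-H: 10 × 406 = 4060
    C-O: 2 × 354 = 708
    O-H: 2 × 478 = 956
    O=O: 1 × 490 = 490
    Σ(broken) = 6918 kJ
  Bonds formed (products):
    C-C: 2 × 352 = 704
    C-H: 8 × 406 = 3248
    C=O: 2 × 817 = 1634
    O-H: 4 × 478 = 1912
    Σ(formed) = 7498 kJ
  ΔH_A = 6918 − 7498 = −580 kJ
Reaction B:
  Bonds broken (reactants):
    C-C: 2 × 352 = 704
    C-H: 8 × 406 = 3248
    C=C: 1 × 607 = 607
    H-F: 1 × 560 = 560
    Σ(broken) = 5119 kJ
  Bonds formed (products):
    C-C: 3 × 352 = 1056
    C-F: 1 × 500 = 500
    C-H: 9 × 406 = 3654
    Σ(formed) = 5210 kJ
  ΔH_B = 5119 − 5210 = −91 kJ
ΔH_A − ΔH_B = −489 kJ, so reaction A has the more negative ΔH; |ΔH_A − ΔH_B| = 489 kJ.

Reaction A, by 489 kJ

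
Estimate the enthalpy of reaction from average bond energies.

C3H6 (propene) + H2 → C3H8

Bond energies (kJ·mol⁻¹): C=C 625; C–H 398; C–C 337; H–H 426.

Bonds broken (reactants):
  C–C: 1 × 337 = 337
  C–H: 6 × 398 = 2388
  C=C: 1 × 625 = 625
  H–H: 1 × 426 = 426
  Σ(broken) = 3776 kJ
Bonds formed (products):
  C–C: 2 × 337 = 674
  C–H: 8 × 398 = 3184
  Σ(formed) = 3858 kJ
ΔH = Σ(broken) − Σ(formed) = 3776 − 3858 = −82 kJ

ΔH ≈ −82 kJ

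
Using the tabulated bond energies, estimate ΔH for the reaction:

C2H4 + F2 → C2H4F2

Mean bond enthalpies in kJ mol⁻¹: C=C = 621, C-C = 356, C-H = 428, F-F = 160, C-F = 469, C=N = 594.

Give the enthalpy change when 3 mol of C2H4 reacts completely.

ΔH = −1539 kJ

Bonds broken (reactants):
  C-H: 4 × 428 = 1712
  C=C: 1 × 621 = 621
  F-F: 1 × 160 = 160
  Σ(broken) = 2493 kJ
Bonds formed (products):
  C-C: 1 × 356 = 356
  C-F: 2 × 469 = 938
  C-H: 4 × 428 = 1712
  Σ(formed) = 3006 kJ
ΔH = Σ(broken) − Σ(formed) = 2493 − 3006 = −513 kJ
For 3× the reaction as written: 3 × (−513) = −1539 kJ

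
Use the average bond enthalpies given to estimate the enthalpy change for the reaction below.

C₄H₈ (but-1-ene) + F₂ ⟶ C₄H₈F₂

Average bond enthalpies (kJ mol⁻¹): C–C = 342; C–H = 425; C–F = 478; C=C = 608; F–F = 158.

ΔH ≈ −532 kJ

Bonds broken (reactants):
  C–C: 2 × 342 = 684
  C–H: 8 × 425 = 3400
  C=C: 1 × 608 = 608
  F–F: 1 × 158 = 158
  Σ(broken) = 4850 kJ
Bonds formed (products):
  C–C: 3 × 342 = 1026
  C–F: 2 × 478 = 956
  C–H: 8 × 425 = 3400
  Σ(formed) = 5382 kJ
ΔH = Σ(broken) − Σ(formed) = 4850 − 5382 = −532 kJ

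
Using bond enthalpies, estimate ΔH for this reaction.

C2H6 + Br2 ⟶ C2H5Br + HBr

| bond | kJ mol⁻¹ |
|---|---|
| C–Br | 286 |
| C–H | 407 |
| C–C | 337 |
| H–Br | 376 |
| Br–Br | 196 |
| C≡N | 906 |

Bonds broken (reactants):
  Br–Br: 1 × 196 = 196
  C–C: 1 × 337 = 337
  C–H: 6 × 407 = 2442
  Σ(broken) = 2975 kJ
Bonds formed (products):
  C–Br: 1 × 286 = 286
  C–C: 1 × 337 = 337
  C–H: 5 × 407 = 2035
  H–Br: 1 × 376 = 376
  Σ(formed) = 3034 kJ
ΔH = Σ(broken) − Σ(formed) = 2975 − 3034 = −59 kJ

ΔH ≈ −59 kJ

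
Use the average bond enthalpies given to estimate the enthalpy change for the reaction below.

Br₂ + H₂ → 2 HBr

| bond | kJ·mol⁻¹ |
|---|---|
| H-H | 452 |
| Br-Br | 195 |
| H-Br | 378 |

Bonds broken (reactants):
  Br-Br: 1 × 195 = 195
  H-H: 1 × 452 = 452
  Σ(broken) = 647 kJ
Bonds formed (products):
  H-Br: 2 × 378 = 756
  Σ(formed) = 756 kJ
ΔH = Σ(broken) − Σ(formed) = 647 − 756 = −109 kJ

ΔH ≈ −109 kJ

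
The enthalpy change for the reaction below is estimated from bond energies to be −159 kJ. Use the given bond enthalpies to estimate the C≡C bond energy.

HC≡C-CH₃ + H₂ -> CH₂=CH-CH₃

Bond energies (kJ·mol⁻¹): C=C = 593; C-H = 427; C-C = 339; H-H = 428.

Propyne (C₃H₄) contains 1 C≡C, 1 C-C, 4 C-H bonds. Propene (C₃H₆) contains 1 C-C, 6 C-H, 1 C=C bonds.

Let D be the C≡C bond energy.
Σ(broken) = 1×D + 1×339 + 4×427 + 1×428 = 2475 + D
Σ(formed) = 1×339 + 6×427 + 1×593 = 3494
ΔH = Σ(broken) − Σ(formed) = (2475 + D) − (3494) = −1019 + D
Setting this equal to −159 kJ gives D = 860 kJ/mol.

D(C≡C) ≈ 860 kJ/mol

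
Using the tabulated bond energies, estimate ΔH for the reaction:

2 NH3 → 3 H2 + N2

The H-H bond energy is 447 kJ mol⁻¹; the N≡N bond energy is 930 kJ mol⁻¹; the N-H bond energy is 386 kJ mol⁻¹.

Bonds broken (reactants):
  N-H: 6 × 386 = 2316
  Σ(broken) = 2316 kJ
Bonds formed (products):
  H-H: 3 × 447 = 1341
  N≡N: 1 × 930 = 930
  Σ(formed) = 2271 kJ
ΔH = Σ(broken) − Σ(formed) = 2316 − 2271 = +45 kJ

ΔH ≈ +45 kJ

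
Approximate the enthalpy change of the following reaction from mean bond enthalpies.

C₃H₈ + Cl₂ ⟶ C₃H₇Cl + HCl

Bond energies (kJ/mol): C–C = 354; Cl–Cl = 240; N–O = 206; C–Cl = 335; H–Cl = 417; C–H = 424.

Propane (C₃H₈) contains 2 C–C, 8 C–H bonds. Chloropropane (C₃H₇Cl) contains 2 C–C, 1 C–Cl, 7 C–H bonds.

ΔH ≈ −88 kJ

Bonds broken (reactants):
  C–C: 2 × 354 = 708
  C–H: 8 × 424 = 3392
  Cl–Cl: 1 × 240 = 240
  Σ(broken) = 4340 kJ
Bonds formed (products):
  C–C: 2 × 354 = 708
  C–Cl: 1 × 335 = 335
  C–H: 7 × 424 = 2968
  H–Cl: 1 × 417 = 417
  Σ(formed) = 4428 kJ
ΔH = Σ(broken) − Σ(formed) = 4340 − 4428 = −88 kJ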